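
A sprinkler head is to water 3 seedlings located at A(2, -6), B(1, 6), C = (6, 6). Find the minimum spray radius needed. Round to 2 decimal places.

6.35

Side lengths²: AB² = 145, AC² = 160, BC² = 25.
Since AC² = 160 < 145 + 25 = 170, the triangle is acute, so the smallest enclosing circle is the circumcircle.
Circumcentre = (3.5, 1/6), r² = 725/18.
r = √(725/18) ≈ 6.35.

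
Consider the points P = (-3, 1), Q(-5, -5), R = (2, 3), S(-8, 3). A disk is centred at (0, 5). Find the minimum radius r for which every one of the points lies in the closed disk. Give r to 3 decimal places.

The required radius is the distance from (0, 5) to the farthest point.
Squared distances: 25, 125, 8, 68.
Maximum is 125, attained at Q.
r = √125 ≈ 11.180.

11.180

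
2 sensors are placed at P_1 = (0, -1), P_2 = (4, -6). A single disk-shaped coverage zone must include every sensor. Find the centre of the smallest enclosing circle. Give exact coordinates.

The smallest circle enclosing two points has them as diameter endpoints.
Centre = midpoint = (2, -3.5); r² = |P_1P_2|²/4 = 41/4 = 10.25.
Centre = (2, -3.5).

(2, -3.5)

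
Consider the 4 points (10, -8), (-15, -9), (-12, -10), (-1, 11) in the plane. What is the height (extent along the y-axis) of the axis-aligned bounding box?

max y = 11, min y = -10, so height = 21.

21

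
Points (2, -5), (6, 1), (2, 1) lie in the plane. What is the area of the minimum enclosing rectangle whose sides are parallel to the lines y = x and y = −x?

In coordinates u = x + y, v = x − y the rectangle is axis-aligned; the map (x,y)→(u,v) scales areas by 2.
u-values: -3, 7, 3; range = 7 − (-3) = 10.
v-values: 7, 5, 1; range = 7 − 1 = 6.
Area = (10 × 6) / 2 = 30.

30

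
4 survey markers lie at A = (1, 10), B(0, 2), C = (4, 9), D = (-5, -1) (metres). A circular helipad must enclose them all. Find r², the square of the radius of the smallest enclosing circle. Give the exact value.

By Welzl's lemma the MEC is supported by two points (diametrically opposite) or three points (on a circumcircle).
The farthest pair is C–D with squared distance 181. The circle on this segment as diameter has centre (-0.5, 4) and r² = 181/4 = 45.25.
Check A: distance² to centre = 38.25 ≤ 45.25, so it lies inside.
All remaining points lie in this disk, and no smaller disk contains both endpoints, so this is the minimum enclosing circle.

45.25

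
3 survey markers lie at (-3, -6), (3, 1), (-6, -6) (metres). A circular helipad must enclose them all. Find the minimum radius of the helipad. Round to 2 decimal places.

Call the three points A, B, C in the order given.
Side lengths²: AB² = 85, AC² = 9, BC² = 130.
Since BC² = 130 ≥ 85 + 9 = 94, the angle opposite BC is not acute, so the smallest enclosing circle has BC as diameter.
Centre = midpoint of BC = (-1.5, -2.5), r² = 130/4 = 32.5.
r = √(32.5) ≈ 5.70.

5.70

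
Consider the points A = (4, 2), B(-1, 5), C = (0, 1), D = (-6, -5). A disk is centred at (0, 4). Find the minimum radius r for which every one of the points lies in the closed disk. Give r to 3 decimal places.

10.817

The required radius is the distance from (0, 4) to the farthest point.
Squared distances: 20, 2, 9, 117.
Maximum is 117, attained at D.
r = √117 ≈ 10.817.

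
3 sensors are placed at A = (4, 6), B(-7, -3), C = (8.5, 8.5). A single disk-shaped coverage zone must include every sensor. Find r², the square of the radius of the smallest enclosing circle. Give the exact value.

93.125

Side lengths²: AB² = 202, AC² = 26.5, BC² = 372.5.
Since BC² = 372.5 ≥ 202 + 26.5 = 228.5, the angle opposite BC is not acute, so the smallest enclosing circle has BC as diameter.
Centre = midpoint of BC = (0.75, 2.75), r² = 372.5/4 = 93.125.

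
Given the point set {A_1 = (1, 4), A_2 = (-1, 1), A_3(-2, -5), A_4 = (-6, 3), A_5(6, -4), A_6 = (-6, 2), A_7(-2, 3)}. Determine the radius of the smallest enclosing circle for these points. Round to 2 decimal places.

6.95

By Welzl's lemma the MEC is supported by two points (diametrically opposite) or three points (on a circumcircle).
The farthest pair is A_4–A_5 with squared distance 193. The circle on this segment as diameter has centre (0, -0.5) and r² = 193/4 = 48.25.
Check A_1: distance² to centre = 21.25 ≤ 48.25, so it lies inside.
All remaining points lie in this disk, and no smaller disk contains both endpoints, so this is the minimum enclosing circle.
r = √(48.25) ≈ 6.95.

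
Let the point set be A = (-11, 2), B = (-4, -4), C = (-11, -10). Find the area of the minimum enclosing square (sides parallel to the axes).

The bounding box has width 7 and height 12.
An axis-aligned square enclosing the set must have side ≥ max(width, height).
So the minimum side is max(7, 12) = 12.
Area = 12² = 144.

144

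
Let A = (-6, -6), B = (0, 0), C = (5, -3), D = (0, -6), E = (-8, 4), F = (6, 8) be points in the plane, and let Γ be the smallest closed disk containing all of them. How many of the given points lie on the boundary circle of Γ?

The minimum enclosing circle of a finite set is fixed by two of the points (as a diameter) or three (as a circumcircle).
The farthest pair is A–F with squared distance 340. The circle on this segment as diameter has centre (0, 1) and r² = 340/4 = 85.
Check B: distance² to centre = 1 ≤ 85, so it lies inside.
All remaining points lie in this disk, and no smaller disk contains both endpoints, so this is the minimum enclosing circle.
The points at distance exactly r from the centre are A, F — 2 points.

2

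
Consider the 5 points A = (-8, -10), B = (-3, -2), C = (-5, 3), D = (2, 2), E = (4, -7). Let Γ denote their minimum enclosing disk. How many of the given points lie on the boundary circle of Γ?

The farthest pair is A–D with squared distance 244. The circle on this segment as diameter has centre (-3, -4) and r² = 244/4 = 61.
Check B: distance² to centre = 4 ≤ 61, so it lies inside.
All remaining points lie in this disk, and no smaller disk contains both endpoints, so this is the minimum enclosing circle.
The points at distance exactly r from the centre are A, D — 2 points.

2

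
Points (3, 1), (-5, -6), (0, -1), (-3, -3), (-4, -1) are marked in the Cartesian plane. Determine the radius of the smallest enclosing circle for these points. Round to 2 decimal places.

The farthest pair is (3, 1)–(-5, -6) with squared distance 113. The circle on this segment as diameter has centre (-1, -2.5) and r² = 113/4 = 28.25.
Check (0, -1): distance² to centre = 3.25 ≤ 28.25, so it lies inside.
All remaining points lie in this disk, and no smaller disk contains both endpoints, so this is the minimum enclosing circle.
r = √(28.25) ≈ 5.32.

5.32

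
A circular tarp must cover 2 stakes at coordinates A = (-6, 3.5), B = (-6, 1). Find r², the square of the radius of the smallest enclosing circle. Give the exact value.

The smallest circle enclosing two points has them as diameter endpoints.
Centre = midpoint = (-6, 2.25); r² = |AB|²/4 = 6.25/4 = 1.5625.

1.5625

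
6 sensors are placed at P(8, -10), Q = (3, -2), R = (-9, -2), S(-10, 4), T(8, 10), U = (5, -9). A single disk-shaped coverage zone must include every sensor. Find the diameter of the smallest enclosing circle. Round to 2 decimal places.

A smallest enclosing disk is always determined by at most three of the input points on its boundary.
The minimum enclosing circle is determined by three boundary points: P, S, T.
Their circumcentre is (4/3, 0) with r² = 1300/9.
The farthest remaining point R is at distance² 997/9 ≤ 1300/9.
Diameter = 2r = 2√(1300/9) ≈ 24.04.

24.04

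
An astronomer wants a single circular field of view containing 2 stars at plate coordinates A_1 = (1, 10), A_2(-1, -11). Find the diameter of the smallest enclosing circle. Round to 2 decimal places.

21.10

The smallest circle enclosing two points has them as diameter endpoints.
Centre = midpoint = (0, -0.5); r² = |A_1A_2|²/4 = 445/4 = 111.25.
Diameter = 2r = 2√(111.25) ≈ 21.10.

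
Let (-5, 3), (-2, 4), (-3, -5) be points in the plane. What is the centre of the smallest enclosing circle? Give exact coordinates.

Call the three points A, B, C in the order given.
Side lengths²: AB² = 10, AC² = 68, BC² = 82.
Since BC² = 82 ≥ 68 + 10 = 78, the angle opposite BC is not acute, so the smallest enclosing circle has BC as diameter.
Centre = midpoint of BC = (-2.5, -0.5), r² = 82/4 = 20.5.
Centre = (-2.5, -0.5).

(-2.5, -0.5)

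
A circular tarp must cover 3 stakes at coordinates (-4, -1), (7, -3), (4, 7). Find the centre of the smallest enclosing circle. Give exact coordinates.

Call the three points A, B, C in the order given.
Side lengths²: AB² = 125, AC² = 128, BC² = 109.
Since AC² = 128 < 125 + 109 = 234, the triangle is acute, so the smallest enclosing circle is the circumcircle.
Circumcentre = (53/26, 25/26), r² = 13625/338.
Centre = (53/26, 25/26).

(53/26, 25/26)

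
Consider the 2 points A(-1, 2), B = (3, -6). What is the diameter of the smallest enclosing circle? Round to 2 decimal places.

The smallest circle enclosing two points has them as diameter endpoints.
Centre = midpoint = (1, -2); r² = |AB|²/4 = 80/4 = 20.
Diameter = 2r = 2√20 ≈ 8.94.

8.94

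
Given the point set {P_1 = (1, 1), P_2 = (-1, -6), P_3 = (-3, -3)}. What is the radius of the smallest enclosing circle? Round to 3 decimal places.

Side lengths²: P_1P_2² = 53, P_1P_3² = 32, P_2P_3² = 13.
Since P_1P_2² = 53 ≥ 32 + 13 = 45, the angle opposite P_1P_2 is not acute, so the smallest enclosing circle has P_1P_2 as diameter.
Centre = midpoint of P_1P_2 = (0, -2.5), r² = 53/4 = 13.25.
r = √(13.25) ≈ 3.640.

3.640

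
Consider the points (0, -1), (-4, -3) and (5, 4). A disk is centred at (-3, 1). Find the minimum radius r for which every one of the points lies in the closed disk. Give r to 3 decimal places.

The required radius is the distance from (-3, 1) to the farthest point.
Squared distances: 13, 17, 73.
Maximum is 73, attained at (5, 4).
r = √73 ≈ 8.544.

8.544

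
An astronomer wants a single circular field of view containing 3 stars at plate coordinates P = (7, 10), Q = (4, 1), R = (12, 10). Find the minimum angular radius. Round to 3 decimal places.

Side lengths²: PQ² = 90, PR² = 25, QR² = 145.
Since QR² = 145 ≥ 90 + 25 = 115, the angle opposite QR is not acute, so the smallest enclosing circle has QR as diameter.
Centre = midpoint of QR = (8, 5.5), r² = 145/4 = 36.25.
r = √(36.25) ≈ 6.021.

6.021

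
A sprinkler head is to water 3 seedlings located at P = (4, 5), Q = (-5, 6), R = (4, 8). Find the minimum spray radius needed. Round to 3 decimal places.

4.638

Side lengths²: PQ² = 82, PR² = 9, QR² = 85.
Since QR² = 85 < 82 + 9 = 91, the triangle is acute, so the smallest enclosing circle is the circumcircle.
Circumcentre = (-7/18, 6.5), r² = 3485/162.
r = √(3485/162) ≈ 4.638.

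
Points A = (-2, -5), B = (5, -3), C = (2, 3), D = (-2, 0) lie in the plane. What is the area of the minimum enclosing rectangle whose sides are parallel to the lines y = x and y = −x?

60

In coordinates u = x + y, v = x − y the rectangle is axis-aligned; the map (x,y)→(u,v) scales areas by 2.
u-values: -7, 2, 5, -2; range = 5 − (-7) = 12.
v-values: 3, 8, -1, -2; range = 8 − (-2) = 10.
Area = (12 × 10) / 2 = 60.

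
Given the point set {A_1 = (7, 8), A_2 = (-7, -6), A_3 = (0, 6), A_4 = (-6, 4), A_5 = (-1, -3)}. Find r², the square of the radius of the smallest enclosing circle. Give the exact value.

The farthest pair is A_1–A_2 with squared distance 392. The circle on this segment as diameter has centre (0, 1) and r² = 392/4 = 98.
Check A_3: distance² to centre = 25 ≤ 98, so it lies inside.
All remaining points lie in this disk, and no smaller disk contains both endpoints, so this is the minimum enclosing circle.

98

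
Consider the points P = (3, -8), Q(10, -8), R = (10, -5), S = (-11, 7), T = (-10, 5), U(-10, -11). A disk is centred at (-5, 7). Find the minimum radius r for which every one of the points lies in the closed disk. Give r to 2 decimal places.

The required radius is the distance from (-5, 7) to the farthest point.
Squared distances: 289, 450, 369, 36, 29, 349.
Maximum is 450, attained at Q.
r = √450 ≈ 21.21.

21.21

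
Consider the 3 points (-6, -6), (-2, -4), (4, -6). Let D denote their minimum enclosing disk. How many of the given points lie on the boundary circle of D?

2

Call the three points A, B, C in the order given.
Side lengths²: AB² = 20, AC² = 100, BC² = 40.
Since AC² = 100 ≥ 40 + 20 = 60, the angle opposite AC is not acute, so the smallest enclosing circle has AC as diameter.
Centre = midpoint of AC = (-1, -6), r² = 100/4 = 25.
The points at distance exactly r from the centre are (-6, -6), (4, -6) — 2 points.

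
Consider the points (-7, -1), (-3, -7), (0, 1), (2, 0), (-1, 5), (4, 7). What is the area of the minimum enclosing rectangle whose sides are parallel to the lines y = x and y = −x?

In coordinates u = x + y, v = x − y the rectangle is axis-aligned; the map (x,y)→(u,v) scales areas by 2.
u-values: -8, -10, 1, 2, 4, 11; range = 11 − (-10) = 21.
v-values: -6, 4, -1, 2, -6, -3; range = 4 − (-6) = 10.
Area = (21 × 10) / 2 = 105.

105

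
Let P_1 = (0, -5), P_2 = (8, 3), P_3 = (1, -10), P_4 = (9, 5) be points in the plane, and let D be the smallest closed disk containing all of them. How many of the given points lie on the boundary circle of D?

2

By Welzl's lemma the MEC is supported by two points (diametrically opposite) or three points (on a circumcircle).
The farthest pair is P_3–P_4 with squared distance 289. The circle on this segment as diameter has centre (5, -2.5) and r² = 289/4 = 72.25.
Check P_1: distance² to centre = 31.25 ≤ 72.25, so it lies inside.
All remaining points lie in this disk, and no smaller disk contains both endpoints, so this is the minimum enclosing circle.
The points at distance exactly r from the centre are P_3, P_4 — 2 points.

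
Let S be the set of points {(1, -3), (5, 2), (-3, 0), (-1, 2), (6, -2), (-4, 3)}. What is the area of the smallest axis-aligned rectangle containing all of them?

x ranges over [-4, 6], width 10.
y ranges over [-3, 3], height 6.
Area = 10 × 6 = 60.

60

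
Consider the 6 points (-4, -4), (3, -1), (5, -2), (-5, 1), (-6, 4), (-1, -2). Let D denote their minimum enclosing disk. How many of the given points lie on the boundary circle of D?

2

By Welzl's lemma the MEC is supported by two points (diametrically opposite) or three points (on a circumcircle).
The farthest pair is (5, -2)–(-6, 4) with squared distance 157. The circle on this segment as diameter has centre (-0.5, 1) and r² = 157/4 = 39.25.
Check (-4, -4): distance² to centre = 37.25 ≤ 39.25, so it lies inside.
All remaining points lie in this disk, and no smaller disk contains both endpoints, so this is the minimum enclosing circle.
The points at distance exactly r from the centre are (5, -2), (-6, 4) — 2 points.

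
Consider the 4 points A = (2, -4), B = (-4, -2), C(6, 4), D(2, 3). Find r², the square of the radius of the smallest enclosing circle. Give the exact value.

The farthest pair is B–C with squared distance 136. The circle on this segment as diameter has centre (1, 1) and r² = 136/4 = 34.
Check A: distance² to centre = 26 ≤ 34, so it lies inside.
All remaining points lie in this disk, and no smaller disk contains both endpoints, so this is the minimum enclosing circle.

34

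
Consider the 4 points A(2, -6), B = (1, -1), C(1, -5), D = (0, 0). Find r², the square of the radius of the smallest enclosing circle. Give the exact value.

The minimum enclosing circle of a finite set is fixed by two of the points (as a diameter) or three (as a circumcircle).
The farthest pair is A–D with squared distance 40. The circle on this segment as diameter has centre (1, -3) and r² = 40/4 = 10.
Check B: distance² to centre = 4 ≤ 10, so it lies inside.
All remaining points lie in this disk, and no smaller disk contains both endpoints, so this is the minimum enclosing circle.

10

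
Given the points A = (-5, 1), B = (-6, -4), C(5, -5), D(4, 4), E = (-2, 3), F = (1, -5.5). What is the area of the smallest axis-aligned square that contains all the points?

121

The bounding box has width 11 and height 9.5.
An axis-aligned square enclosing the set must have side ≥ max(width, height).
So the minimum side is max(11, 9.5) = 11.
Area = 11² = 121.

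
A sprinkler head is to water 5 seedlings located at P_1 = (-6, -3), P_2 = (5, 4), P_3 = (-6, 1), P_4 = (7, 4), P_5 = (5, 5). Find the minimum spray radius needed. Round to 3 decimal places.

A smallest enclosing disk is always determined by at most three of the input points on its boundary.
The farthest pair is P_1–P_4 with squared distance 218. The circle on this segment as diameter has centre (0.5, 0.5) and r² = 218/4 = 54.5.
Check P_2: distance² to centre = 32.5 ≤ 54.5, so it lies inside.
All remaining points lie in this disk, and no smaller disk contains both endpoints, so this is the minimum enclosing circle.
r = √(54.5) ≈ 7.382.

7.382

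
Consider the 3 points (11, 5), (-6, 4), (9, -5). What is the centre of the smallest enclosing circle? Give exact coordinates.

Call the three points A, B, C in the order given.
Side lengths²: AB² = 290, AC² = 104, BC² = 306.
Since BC² = 306 < 290 + 104 = 394, the triangle is acute, so the smallest enclosing circle is the circumcircle.
Circumcentre = (75/28, 41/28), r² = 32045/392.
Centre = (75/28, 41/28).

(75/28, 41/28)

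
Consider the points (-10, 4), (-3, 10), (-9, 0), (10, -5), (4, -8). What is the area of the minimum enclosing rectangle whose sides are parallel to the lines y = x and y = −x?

232

In coordinates u = x + y, v = x − y the rectangle is axis-aligned; the map (x,y)→(u,v) scales areas by 2.
u-values: -6, 7, -9, 5, -4; range = 7 − (-9) = 16.
v-values: -14, -13, -9, 15, 12; range = 15 − (-14) = 29.
Area = (16 × 29) / 2 = 232.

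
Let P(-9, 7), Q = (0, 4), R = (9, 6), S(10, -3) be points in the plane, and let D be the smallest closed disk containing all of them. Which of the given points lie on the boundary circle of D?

A smallest enclosing disk is always determined by at most three of the input points on its boundary.
The farthest pair is P–S with squared distance 461. The circle on this segment as diameter has centre (0.5, 2) and r² = 461/4 = 115.25.
Check Q: distance² to centre = 4.25 ≤ 115.25, so it lies inside.
All remaining points lie in this disk, and no smaller disk contains both endpoints, so this is the minimum enclosing circle.
The points at distance exactly r from the centre are P, S — 2 points.

P, S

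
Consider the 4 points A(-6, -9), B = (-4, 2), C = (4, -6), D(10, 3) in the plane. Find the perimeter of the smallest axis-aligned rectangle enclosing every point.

Width = max x − min x = 10 − (-6) = 16.
Height = max y − min y = 3 − (-9) = 12.
Perimeter = 2(16 + 12) = 56.

56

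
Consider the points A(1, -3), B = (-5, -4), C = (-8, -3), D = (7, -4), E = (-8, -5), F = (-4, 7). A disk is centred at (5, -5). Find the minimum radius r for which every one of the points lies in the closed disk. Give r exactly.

The required radius is the distance from (5, -5) to the farthest point.
Squared distances: 20, 101, 173, 5, 169, 225.
Maximum is 225, attained at F.
r = √225 = 15.

15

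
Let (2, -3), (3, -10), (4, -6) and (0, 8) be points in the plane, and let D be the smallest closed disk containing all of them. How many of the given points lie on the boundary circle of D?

The minimum enclosing circle of a finite set is fixed by two of the points (as a diameter) or three (as a circumcircle).
The farthest pair is (3, -10)–(0, 8) with squared distance 333. The circle on this segment as diameter has centre (1.5, -1) and r² = 333/4 = 83.25.
Check (2, -3): distance² to centre = 4.25 ≤ 83.25, so it lies inside.
All remaining points lie in this disk, and no smaller disk contains both endpoints, so this is the minimum enclosing circle.
The points at distance exactly r from the centre are (3, -10), (0, 8) — 2 points.

2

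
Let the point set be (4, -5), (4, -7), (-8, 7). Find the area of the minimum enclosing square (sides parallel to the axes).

196

The bounding box has width 12 and height 14.
An axis-aligned square enclosing the set must have side ≥ max(width, height).
So the minimum side is max(12, 14) = 14.
Area = 14² = 196.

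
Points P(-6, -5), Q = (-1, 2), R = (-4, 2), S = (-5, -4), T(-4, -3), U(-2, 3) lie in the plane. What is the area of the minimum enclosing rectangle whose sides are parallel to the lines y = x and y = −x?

30

In coordinates u = x + y, v = x − y the rectangle is axis-aligned; the map (x,y)→(u,v) scales areas by 2.
u-values: -11, 1, -2, -9, -7, 1; range = 1 − (-11) = 12.
v-values: -1, -3, -6, -1, -1, -5; range = -1 − (-6) = 5.
Area = (12 × 5) / 2 = 30.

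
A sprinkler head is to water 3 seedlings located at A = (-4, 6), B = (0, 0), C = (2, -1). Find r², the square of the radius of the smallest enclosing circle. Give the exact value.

Side lengths²: AB² = 52, AC² = 85, BC² = 5.
Since AC² = 85 ≥ 52 + 5 = 57, the angle opposite AC is not acute, so the smallest enclosing circle has AC as diameter.
Centre = midpoint of AC = (-1, 2.5), r² = 85/4 = 21.25.

21.25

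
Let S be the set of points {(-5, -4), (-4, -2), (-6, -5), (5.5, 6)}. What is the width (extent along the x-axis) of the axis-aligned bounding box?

max x = 5.5, min x = -6, so width = 11.5.

11.5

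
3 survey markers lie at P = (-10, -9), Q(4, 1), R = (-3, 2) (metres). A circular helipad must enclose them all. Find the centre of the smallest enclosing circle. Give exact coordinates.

(-3, -4)

Side lengths²: PQ² = 296, PR² = 170, QR² = 50.
Since PQ² = 296 ≥ 170 + 50 = 220, the angle opposite PQ is not acute, so the smallest enclosing circle has PQ as diameter.
Centre = midpoint of PQ = (-3, -4), r² = 296/4 = 74.
Centre = (-3, -4).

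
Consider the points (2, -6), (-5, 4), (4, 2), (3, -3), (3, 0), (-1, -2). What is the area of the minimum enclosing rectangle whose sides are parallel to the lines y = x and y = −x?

85

In coordinates u = x + y, v = x − y the rectangle is axis-aligned; the map (x,y)→(u,v) scales areas by 2.
u-values: -4, -1, 6, 0, 3, -3; range = 6 − (-4) = 10.
v-values: 8, -9, 2, 6, 3, 1; range = 8 − (-9) = 17.
Area = (10 × 17) / 2 = 85.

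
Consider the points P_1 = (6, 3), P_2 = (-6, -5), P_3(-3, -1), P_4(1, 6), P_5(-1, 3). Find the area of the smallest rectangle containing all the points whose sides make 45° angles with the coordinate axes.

In coordinates u = x + y, v = x − y the rectangle is axis-aligned; the map (x,y)→(u,v) scales areas by 2.
u-values: 9, -11, -4, 7, 2; range = 9 − (-11) = 20.
v-values: 3, -1, -2, -5, -4; range = 3 − (-5) = 8.
Area = (20 × 8) / 2 = 80.

80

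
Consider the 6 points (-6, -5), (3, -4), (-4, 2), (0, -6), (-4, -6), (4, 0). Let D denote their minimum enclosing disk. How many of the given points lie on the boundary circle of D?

2

The minimum enclosing circle of a finite set is fixed by two of the points (as a diameter) or three (as a circumcircle).
The farthest pair is (-6, -5)–(4, 0) with squared distance 125. The circle on this segment as diameter has centre (-1, -2.5) and r² = 125/4 = 31.25.
Check (3, -4): distance² to centre = 18.25 ≤ 31.25, so it lies inside.
All remaining points lie in this disk, and no smaller disk contains both endpoints, so this is the minimum enclosing circle.
The points at distance exactly r from the centre are (-6, -5), (4, 0) — 2 points.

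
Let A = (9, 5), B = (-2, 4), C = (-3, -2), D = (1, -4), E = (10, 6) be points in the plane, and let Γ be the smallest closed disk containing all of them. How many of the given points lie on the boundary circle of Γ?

2

A smallest enclosing disk is always determined by at most three of the input points on its boundary.
The farthest pair is C–E with squared distance 233. The circle on this segment as diameter has centre (3.5, 2) and r² = 233/4 = 58.25.
Check A: distance² to centre = 39.25 ≤ 58.25, so it lies inside.
All remaining points lie in this disk, and no smaller disk contains both endpoints, so this is the minimum enclosing circle.
The points at distance exactly r from the centre are C, E — 2 points.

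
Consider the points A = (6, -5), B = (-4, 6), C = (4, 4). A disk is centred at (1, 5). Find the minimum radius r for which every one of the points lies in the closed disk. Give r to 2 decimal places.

11.18

The required radius is the distance from (1, 5) to the farthest point.
Squared distances: 125, 26, 10.
Maximum is 125, attained at A.
r = √125 ≈ 11.18.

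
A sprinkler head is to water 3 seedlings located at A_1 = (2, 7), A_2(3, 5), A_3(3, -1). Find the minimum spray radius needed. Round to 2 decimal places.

Side lengths²: A_1A_2² = 5, A_1A_3² = 65, A_2A_3² = 36.
Since A_1A_3² = 65 ≥ 36 + 5 = 41, the angle opposite A_1A_3 is not acute, so the smallest enclosing circle has A_1A_3 as diameter.
Centre = midpoint of A_1A_3 = (2.5, 3), r² = 65/4 = 16.25.
r = √(16.25) ≈ 4.03.

4.03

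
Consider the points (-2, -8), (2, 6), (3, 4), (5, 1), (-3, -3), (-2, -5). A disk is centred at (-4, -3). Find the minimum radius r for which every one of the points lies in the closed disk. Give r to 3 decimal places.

10.817

The required radius is the distance from (-4, -3) to the farthest point.
Squared distances: 29, 117, 98, 97, 1, 8.
Maximum is 117, attained at (2, 6).
r = √117 ≈ 10.817.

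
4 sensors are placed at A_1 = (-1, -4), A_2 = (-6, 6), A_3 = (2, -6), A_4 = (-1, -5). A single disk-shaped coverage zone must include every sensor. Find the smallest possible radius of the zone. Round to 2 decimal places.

7.21

By Welzl's lemma the MEC is supported by two points (diametrically opposite) or three points (on a circumcircle).
The farthest pair is A_2–A_3 with squared distance 208. The circle on this segment as diameter has centre (-2, 0) and r² = 208/4 = 52.
Check A_1: distance² to centre = 17 ≤ 52, so it lies inside.
All remaining points lie in this disk, and no smaller disk contains both endpoints, so this is the minimum enclosing circle.
r = √52 ≈ 7.21.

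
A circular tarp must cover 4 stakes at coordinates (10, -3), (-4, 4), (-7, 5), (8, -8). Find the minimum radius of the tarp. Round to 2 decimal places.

A smallest enclosing disk is always determined by at most three of the input points on its boundary.
The farthest pair is (-7, 5)–(8, -8) with squared distance 394. The circle on this segment as diameter has centre (0.5, -1.5) and r² = 394/4 = 98.5.
Check (10, -3): distance² to centre = 92.5 ≤ 98.5, so it lies inside.
All remaining points lie in this disk, and no smaller disk contains both endpoints, so this is the minimum enclosing circle.
r = √(98.5) ≈ 9.92.

9.92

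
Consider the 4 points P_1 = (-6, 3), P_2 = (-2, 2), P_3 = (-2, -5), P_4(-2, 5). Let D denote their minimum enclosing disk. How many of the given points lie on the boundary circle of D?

The farthest pair is P_3–P_4 with squared distance 100. The circle on this segment as diameter has centre (-2, 0) and r² = 100/4 = 25.
Check P_1: distance² to centre = 25 ≤ 25, so it lies inside.
All remaining points lie in this disk, and no smaller disk contains both endpoints, so this is the minimum enclosing circle.
The points at distance exactly r from the centre are P_1, P_3, P_4 — 3 points.

3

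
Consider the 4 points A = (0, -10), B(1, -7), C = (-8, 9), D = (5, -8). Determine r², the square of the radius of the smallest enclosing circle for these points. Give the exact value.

The farthest pair is C–D with squared distance 458. The circle on this segment as diameter has centre (-1.5, 0.5) and r² = 458/4 = 114.5.
Check A: distance² to centre = 112.5 ≤ 114.5, so it lies inside.
All remaining points lie in this disk, and no smaller disk contains both endpoints, so this is the minimum enclosing circle.

114.5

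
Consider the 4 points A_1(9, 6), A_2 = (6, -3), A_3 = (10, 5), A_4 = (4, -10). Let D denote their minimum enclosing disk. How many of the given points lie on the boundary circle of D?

A smallest enclosing disk is always determined by at most three of the input points on its boundary.
The farthest pair is A_1–A_4 with squared distance 281. The circle on this segment as diameter has centre (6.5, -2) and r² = 281/4 = 70.25.
Check A_2: distance² to centre = 1.25 ≤ 70.25, so it lies inside.
All remaining points lie in this disk, and no smaller disk contains both endpoints, so this is the minimum enclosing circle.
The points at distance exactly r from the centre are A_1, A_4 — 2 points.

2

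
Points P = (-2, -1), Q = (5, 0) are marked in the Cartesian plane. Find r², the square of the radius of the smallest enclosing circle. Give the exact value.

12.5

The smallest circle enclosing two points has them as diameter endpoints.
Centre = midpoint = (1.5, -0.5); r² = |PQ|²/4 = 50/4 = 12.5.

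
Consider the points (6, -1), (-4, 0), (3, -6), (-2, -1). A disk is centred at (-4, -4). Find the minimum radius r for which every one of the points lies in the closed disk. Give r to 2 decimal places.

10.44

The required radius is the distance from (-4, -4) to the farthest point.
Squared distances: 109, 16, 53, 13.
Maximum is 109, attained at (6, -1).
r = √109 ≈ 10.44.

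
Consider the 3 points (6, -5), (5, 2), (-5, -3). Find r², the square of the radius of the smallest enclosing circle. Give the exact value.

625/18

Call the three points A, B, C in the order given.
Side lengths²: AB² = 50, AC² = 125, BC² = 125.
Since BC² = 125 < 125 + 50 = 175, the triangle is acute, so the smallest enclosing circle is the circumcircle.
Circumcentre = (5/6, -13/6), r² = 625/18.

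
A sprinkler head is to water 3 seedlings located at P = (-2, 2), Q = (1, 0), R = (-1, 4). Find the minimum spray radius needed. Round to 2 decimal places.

2.24

Side lengths²: PQ² = 13, PR² = 5, QR² = 20.
Since QR² = 20 ≥ 13 + 5 = 18, the angle opposite QR is not acute, so the smallest enclosing circle has QR as diameter.
Centre = midpoint of QR = (0, 2), r² = 20/4 = 5.
r = √5 ≈ 2.24.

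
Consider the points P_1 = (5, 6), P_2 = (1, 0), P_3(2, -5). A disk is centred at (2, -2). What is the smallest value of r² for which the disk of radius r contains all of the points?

73

The required radius is the distance from (2, -2) to the farthest point.
Squared distances: 73, 5, 9.
Maximum is 73, attained at P_1.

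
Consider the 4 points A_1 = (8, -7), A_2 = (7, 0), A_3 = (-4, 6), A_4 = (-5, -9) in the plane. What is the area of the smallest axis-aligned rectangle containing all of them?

195

x ranges over [-5, 8], width 13.
y ranges over [-9, 6], height 15.
Area = 13 × 15 = 195.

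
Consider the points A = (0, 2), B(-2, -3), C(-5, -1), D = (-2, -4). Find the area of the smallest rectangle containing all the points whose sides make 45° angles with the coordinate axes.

24

In coordinates u = x + y, v = x − y the rectangle is axis-aligned; the map (x,y)→(u,v) scales areas by 2.
u-values: 2, -5, -6, -6; range = 2 − (-6) = 8.
v-values: -2, 1, -4, 2; range = 2 − (-4) = 6.
Area = (8 × 6) / 2 = 24.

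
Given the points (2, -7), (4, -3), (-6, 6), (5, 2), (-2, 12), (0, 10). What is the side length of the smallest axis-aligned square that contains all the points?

19

The bounding box has width 11 and height 19.
An axis-aligned square enclosing the set must have side ≥ max(width, height).
So the minimum side is max(11, 19) = 19.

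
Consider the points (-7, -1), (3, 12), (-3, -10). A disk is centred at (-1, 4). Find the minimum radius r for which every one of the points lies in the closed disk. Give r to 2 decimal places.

The required radius is the distance from (-1, 4) to the farthest point.
Squared distances: 61, 80, 200.
Maximum is 200, attained at (-3, -10).
r = √200 ≈ 14.14.

14.14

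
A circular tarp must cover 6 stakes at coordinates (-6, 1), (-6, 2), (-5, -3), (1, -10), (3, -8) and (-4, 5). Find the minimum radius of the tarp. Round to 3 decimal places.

7.906

The minimum enclosing circle of a finite set is fixed by two of the points (as a diameter) or three (as a circumcircle).
The farthest pair is (1, -10)–(-4, 5) with squared distance 250. The circle on this segment as diameter has centre (-1.5, -2.5) and r² = 250/4 = 62.5.
Check (-6, 1): distance² to centre = 32.5 ≤ 62.5, so it lies inside.
All remaining points lie in this disk, and no smaller disk contains both endpoints, so this is the minimum enclosing circle.
r = √(62.5) ≈ 7.906.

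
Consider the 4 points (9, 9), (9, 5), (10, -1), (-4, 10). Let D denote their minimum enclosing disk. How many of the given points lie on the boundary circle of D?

A smallest enclosing disk is always determined by at most three of the input points on its boundary.
The farthest pair is (10, -1)–(-4, 10) with squared distance 317. The circle on this segment as diameter has centre (3, 4.5) and r² = 317/4 = 79.25.
Check (9, 9): distance² to centre = 56.25 ≤ 79.25, so it lies inside.
All remaining points lie in this disk, and no smaller disk contains both endpoints, so this is the minimum enclosing circle.
The points at distance exactly r from the centre are (10, -1), (-4, 10) — 2 points.

2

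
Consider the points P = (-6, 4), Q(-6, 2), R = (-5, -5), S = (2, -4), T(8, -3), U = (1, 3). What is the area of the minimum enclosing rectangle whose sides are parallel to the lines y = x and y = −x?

In coordinates u = x + y, v = x − y the rectangle is axis-aligned; the map (x,y)→(u,v) scales areas by 2.
u-values: -2, -4, -10, -2, 5, 4; range = 5 − (-10) = 15.
v-values: -10, -8, 0, 6, 11, -2; range = 11 − (-10) = 21.
Area = (15 × 21) / 2 = 157.5.

157.5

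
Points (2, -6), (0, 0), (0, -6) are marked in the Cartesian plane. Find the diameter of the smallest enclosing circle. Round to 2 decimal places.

Call the three points A, B, C in the order given.
Side lengths²: AB² = 40, AC² = 4, BC² = 36.
Since AB² = 40 ≥ 36 + 4 = 40, the angle opposite AB is not acute, so the smallest enclosing circle has AB as diameter.
Centre = midpoint of AB = (1, -3), r² = 40/4 = 10.
Diameter = 2r = 2√10 ≈ 6.32.

6.32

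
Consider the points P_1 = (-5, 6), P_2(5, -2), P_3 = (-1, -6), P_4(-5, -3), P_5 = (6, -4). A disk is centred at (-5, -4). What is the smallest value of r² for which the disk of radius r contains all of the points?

The required radius is the distance from (-5, -4) to the farthest point.
Squared distances: 100, 104, 20, 1, 121.
Maximum is 121, attained at P_5.

121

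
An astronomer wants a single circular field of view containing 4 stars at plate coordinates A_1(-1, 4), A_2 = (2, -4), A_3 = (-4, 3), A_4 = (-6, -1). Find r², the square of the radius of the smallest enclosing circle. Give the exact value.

5329/242

By Welzl's lemma the MEC is supported by two points (diametrically opposite) or three points (on a circumcircle).
The minimum enclosing circle is determined by three boundary points: A_1, A_2, A_4.
Their circumcentre is (-29/22, -15/22) with r² = 5329/242.
The farthest remaining point A_3 is at distance² 5021/242 ≤ 5329/242.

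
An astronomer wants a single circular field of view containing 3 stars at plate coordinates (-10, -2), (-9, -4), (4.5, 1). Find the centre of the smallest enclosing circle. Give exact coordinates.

(-2.75, -0.5)

Call the three points A, B, C in the order given.
Side lengths²: AB² = 5, AC² = 219.25, BC² = 207.25.
Since AC² = 219.25 ≥ 207.25 + 5 = 212.25, the angle opposite AC is not acute, so the smallest enclosing circle has AC as diameter.
Centre = midpoint of AC = (-2.75, -0.5), r² = 219.25/4 = 54.8125.
Centre = (-2.75, -0.5).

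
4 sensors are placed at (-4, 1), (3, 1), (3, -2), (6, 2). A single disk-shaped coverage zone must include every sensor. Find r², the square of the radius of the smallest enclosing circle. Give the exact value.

25.25

A smallest enclosing disk is always determined by at most three of the input points on its boundary.
The farthest pair is (-4, 1)–(6, 2) with squared distance 101. The circle on this segment as diameter has centre (1, 1.5) and r² = 101/4 = 25.25.
Check (3, 1): distance² to centre = 4.25 ≤ 25.25, so it lies inside.
All remaining points lie in this disk, and no smaller disk contains both endpoints, so this is the minimum enclosing circle.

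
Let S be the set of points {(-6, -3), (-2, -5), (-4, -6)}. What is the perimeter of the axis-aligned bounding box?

14

Width = max x − min x = -2 − (-6) = 4.
Height = max y − min y = -3 − (-6) = 3.
Perimeter = 2(4 + 3) = 14.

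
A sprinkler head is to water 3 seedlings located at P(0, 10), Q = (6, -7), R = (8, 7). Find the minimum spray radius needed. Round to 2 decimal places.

Side lengths²: PQ² = 325, PR² = 73, QR² = 200.
Since PQ² = 325 ≥ 200 + 73 = 273, the angle opposite PQ is not acute, so the smallest enclosing circle has PQ as diameter.
Centre = midpoint of PQ = (3, 1.5), r² = 325/4 = 81.25.
r = √(81.25) ≈ 9.01.

9.01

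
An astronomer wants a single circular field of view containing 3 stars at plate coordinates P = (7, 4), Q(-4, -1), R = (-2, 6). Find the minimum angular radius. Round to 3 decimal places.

Side lengths²: PQ² = 146, PR² = 85, QR² = 53.
Since PQ² = 146 ≥ 85 + 53 = 138, the angle opposite PQ is not acute, so the smallest enclosing circle has PQ as diameter.
Centre = midpoint of PQ = (1.5, 1.5), r² = 146/4 = 36.5.
r = √(36.5) ≈ 6.042.

6.042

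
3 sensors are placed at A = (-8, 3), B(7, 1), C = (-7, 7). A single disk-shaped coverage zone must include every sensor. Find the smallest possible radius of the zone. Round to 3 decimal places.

Side lengths²: AB² = 229, AC² = 17, BC² = 232.
Since BC² = 232 < 229 + 17 = 246, the triangle is acute, so the smallest enclosing circle is the circumcircle.
Circumcentre = (-21/62, 199/62), r² = 112897/1922.
r = √(112897/1922) ≈ 7.664.

7.664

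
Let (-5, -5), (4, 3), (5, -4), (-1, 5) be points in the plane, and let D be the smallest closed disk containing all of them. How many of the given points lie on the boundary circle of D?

3

The minimum enclosing circle of a finite set is fixed by two of the points (as a diameter) or three (as a circumcircle).
The minimum enclosing circle is determined by three boundary points: (-5, -5), (5, -4), (-1, 5).
Their circumcentre is (-0.34375, -1.0625) with r² = 37.1845703125.
The farthest remaining point (4, 3) is at distance² 35.3720703125 ≤ 37.1845703125.
The points at distance exactly r from the centre are (-5, -5), (5, -4), (-1, 5) — 3 points.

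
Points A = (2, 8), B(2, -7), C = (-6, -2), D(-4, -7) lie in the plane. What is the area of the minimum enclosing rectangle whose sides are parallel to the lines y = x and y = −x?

157.5

In coordinates u = x + y, v = x − y the rectangle is axis-aligned; the map (x,y)→(u,v) scales areas by 2.
u-values: 10, -5, -8, -11; range = 10 − (-11) = 21.
v-values: -6, 9, -4, 3; range = 9 − (-6) = 15.
Area = (21 × 15) / 2 = 157.5.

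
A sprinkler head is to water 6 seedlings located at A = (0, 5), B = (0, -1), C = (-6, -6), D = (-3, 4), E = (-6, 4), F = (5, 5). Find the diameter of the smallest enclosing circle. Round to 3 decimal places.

15.556

The farthest pair is C–F with squared distance 242. The circle on this segment as diameter has centre (-0.5, -0.5) and r² = 242/4 = 60.5.
Check A: distance² to centre = 30.5 ≤ 60.5, so it lies inside.
All remaining points lie in this disk, and no smaller disk contains both endpoints, so this is the minimum enclosing circle.
Diameter = 2r = 2√(60.5) ≈ 15.556.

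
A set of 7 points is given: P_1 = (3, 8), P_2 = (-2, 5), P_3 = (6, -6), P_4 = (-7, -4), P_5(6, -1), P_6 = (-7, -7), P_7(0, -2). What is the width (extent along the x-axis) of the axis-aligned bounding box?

13

max x = 6, min x = -7, so width = 13.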